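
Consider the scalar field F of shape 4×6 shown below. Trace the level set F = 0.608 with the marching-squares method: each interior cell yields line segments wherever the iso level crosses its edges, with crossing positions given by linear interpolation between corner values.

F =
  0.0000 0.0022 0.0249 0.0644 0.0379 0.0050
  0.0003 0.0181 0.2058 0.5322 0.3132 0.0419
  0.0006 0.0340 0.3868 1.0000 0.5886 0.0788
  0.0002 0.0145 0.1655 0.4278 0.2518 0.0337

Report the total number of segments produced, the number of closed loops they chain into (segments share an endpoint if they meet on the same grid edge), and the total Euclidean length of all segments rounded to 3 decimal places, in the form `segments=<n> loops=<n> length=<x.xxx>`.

segments=4 loops=1 length=4.433

cell (1,2): code 0100 → (1.162,3.000)–(2.000,2.361)
cell (1,3): code 1000 → (2.000,3.953)–(1.162,3.000)
cell (2,2): code 0010 → (2.000,2.361)–(2.685,3.000)
cell (2,3): code 0001 → (2.685,3.000)–(2.000,3.953)
total: 4 segments, chained into 1 closed loop(s), length Σ = 4.433436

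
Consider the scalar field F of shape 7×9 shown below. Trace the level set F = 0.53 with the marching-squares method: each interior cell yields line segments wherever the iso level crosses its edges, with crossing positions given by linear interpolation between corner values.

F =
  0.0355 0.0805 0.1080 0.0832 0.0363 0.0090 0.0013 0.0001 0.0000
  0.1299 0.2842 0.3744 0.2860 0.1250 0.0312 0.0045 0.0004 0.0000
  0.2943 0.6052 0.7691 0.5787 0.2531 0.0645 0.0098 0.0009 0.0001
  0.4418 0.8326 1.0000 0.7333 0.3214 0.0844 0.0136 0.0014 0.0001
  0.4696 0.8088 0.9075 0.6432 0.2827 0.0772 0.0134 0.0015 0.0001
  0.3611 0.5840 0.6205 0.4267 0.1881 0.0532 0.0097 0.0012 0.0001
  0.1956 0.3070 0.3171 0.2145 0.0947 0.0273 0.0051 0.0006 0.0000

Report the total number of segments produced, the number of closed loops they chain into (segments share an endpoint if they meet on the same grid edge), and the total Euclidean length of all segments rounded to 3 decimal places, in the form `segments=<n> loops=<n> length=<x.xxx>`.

segments=14 loops=1 length=11.279

cell (1,0): code 0100 → (1.766,1.000)–(2.000,0.758)
cell (1,1): code 1100 → (1.394,2.000)–(1.766,1.000)
cell (1,2): code 1100 → (1.834,3.000)–(1.394,2.000)
cell (1,3): code 1000 → (2.000,3.150)–(1.834,3.000)
cell (2,0): code 0110 → (2.000,0.758)–(3.000,0.226)
cell (2,3): code 1001 → (3.000,3.494)–(2.000,3.150)
cell (3,0): code 0110 → (3.000,0.226)–(4.000,0.178)
cell (3,3): code 1001 → (4.000,3.314)–(3.000,3.494)
cell (4,0): code 0110 → (4.000,0.178)–(5.000,0.758)
cell (4,2): code 1011 → (5.000,2.467)–(4.523,3.000)
cell (4,3): code 0001 → (4.523,3.000)–(4.000,3.314)
cell (5,0): code 0010 → (5.000,0.758)–(5.195,1.000)
cell (5,1): code 0011 → (5.195,1.000)–(5.298,2.000)
cell (5,2): code 0001 → (5.298,2.000)–(5.000,2.467)
total: 14 segments, chained into 1 closed loop(s), length Σ = 11.278611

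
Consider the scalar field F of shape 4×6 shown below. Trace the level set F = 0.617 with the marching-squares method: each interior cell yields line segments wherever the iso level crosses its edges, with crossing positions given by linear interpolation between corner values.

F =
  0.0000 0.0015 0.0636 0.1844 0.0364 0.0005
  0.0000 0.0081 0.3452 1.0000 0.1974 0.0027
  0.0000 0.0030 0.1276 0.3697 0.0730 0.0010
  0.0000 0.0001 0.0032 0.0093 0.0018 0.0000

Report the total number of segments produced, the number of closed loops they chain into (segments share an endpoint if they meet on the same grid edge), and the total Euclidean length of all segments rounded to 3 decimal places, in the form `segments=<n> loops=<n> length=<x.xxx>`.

segments=4 loops=1 length=3.036

cell (0,2): code 0100 → (0.530,3.000)–(1.000,2.415)
cell (0,3): code 1000 → (1.000,3.477)–(0.530,3.000)
cell (1,2): code 0010 → (1.000,2.415)–(1.608,3.000)
cell (1,3): code 0001 → (1.608,3.000)–(1.000,3.477)
total: 4 segments, chained into 1 closed loop(s), length Σ = 3.035645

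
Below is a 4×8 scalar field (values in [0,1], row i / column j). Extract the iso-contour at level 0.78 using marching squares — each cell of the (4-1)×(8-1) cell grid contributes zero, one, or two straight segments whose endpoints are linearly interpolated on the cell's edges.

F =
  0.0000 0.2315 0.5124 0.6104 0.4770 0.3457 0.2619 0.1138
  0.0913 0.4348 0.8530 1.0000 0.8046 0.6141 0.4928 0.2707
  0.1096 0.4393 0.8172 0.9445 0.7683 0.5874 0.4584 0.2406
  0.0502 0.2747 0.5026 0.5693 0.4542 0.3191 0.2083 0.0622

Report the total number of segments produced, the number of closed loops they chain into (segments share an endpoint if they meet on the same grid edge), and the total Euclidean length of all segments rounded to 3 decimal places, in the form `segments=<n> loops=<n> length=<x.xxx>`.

segments=10 loops=1 length=6.856

cell (0,1): code 0100 → (0.786,2.000)–(1.000,1.825)
cell (0,2): code 1100 → (0.435,3.000)–(0.786,2.000)
cell (0,3): code 1100 → (0.925,4.000)–(0.435,3.000)
cell (0,4): code 1000 → (1.000,4.129)–(0.925,4.000)
cell (1,1): code 0110 → (1.000,1.825)–(2.000,1.902)
cell (1,3): code 1011 → (2.000,3.934)–(1.678,4.000)
cell (1,4): code 0001 → (1.678,4.000)–(1.000,4.129)
cell (2,1): code 0010 → (2.000,1.902)–(2.118,2.000)
cell (2,2): code 0011 → (2.118,2.000)–(2.438,3.000)
cell (2,3): code 0001 → (2.438,3.000)–(2.000,3.934)
total: 10 segments, chained into 1 closed loop(s), length Σ = 6.855956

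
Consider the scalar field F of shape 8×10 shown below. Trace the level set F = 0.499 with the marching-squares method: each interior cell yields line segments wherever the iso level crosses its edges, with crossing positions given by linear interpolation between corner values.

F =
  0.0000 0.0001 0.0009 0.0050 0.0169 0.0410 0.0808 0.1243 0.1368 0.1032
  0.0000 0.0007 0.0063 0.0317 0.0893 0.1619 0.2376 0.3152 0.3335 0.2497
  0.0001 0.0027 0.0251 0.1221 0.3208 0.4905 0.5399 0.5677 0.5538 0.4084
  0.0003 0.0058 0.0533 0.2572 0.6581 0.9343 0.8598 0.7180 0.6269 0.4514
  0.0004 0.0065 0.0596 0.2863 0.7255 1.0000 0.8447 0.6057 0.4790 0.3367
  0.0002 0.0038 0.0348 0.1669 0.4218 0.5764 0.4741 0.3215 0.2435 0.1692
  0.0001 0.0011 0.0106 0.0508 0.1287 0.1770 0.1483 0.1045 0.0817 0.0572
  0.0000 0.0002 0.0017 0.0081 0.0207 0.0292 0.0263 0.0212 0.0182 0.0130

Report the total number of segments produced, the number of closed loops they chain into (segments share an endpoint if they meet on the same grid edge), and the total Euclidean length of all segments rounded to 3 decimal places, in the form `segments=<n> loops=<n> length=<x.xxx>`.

cell (1,5): code 0100 → (1.865,6.000)–(2.000,5.172)
cell (1,6): code 1100 → (1.728,7.000)–(1.865,6.000)
cell (1,7): code 1100 → (1.751,8.000)–(1.728,7.000)
cell (1,8): code 1000 → (2.000,8.377)–(1.751,8.000)
cell (2,3): code 0100 → (2.528,4.000)–(3.000,3.603)
cell (2,4): code 1100 → (2.019,5.000)–(2.528,4.000)
cell (2,5): code 1110 → (2.000,5.172)–(2.019,5.000)
cell (2,8): code 1001 → (3.000,8.729)–(2.000,8.377)
cell (3,3): code 0110 → (3.000,3.603)–(4.000,3.484)
cell (3,7): code 1011 → (4.000,7.842)–(3.865,8.000)
cell (3,8): code 0001 → (3.865,8.000)–(3.000,8.729)
cell (4,3): code 0010 → (4.000,3.484)–(4.746,4.000)
cell (4,4): code 0111 → (4.746,4.000)–(5.000,4.499)
cell (4,5): code 1011 → (5.000,5.757)–(4.933,6.000)
cell (4,6): code 0011 → (4.933,6.000)–(4.375,7.000)
cell (4,7): code 0001 → (4.375,7.000)–(4.000,7.842)
cell (5,4): code 0010 → (5.000,4.499)–(5.194,5.000)
cell (5,5): code 0001 → (5.194,5.000)–(5.000,5.757)
total: 18 segments, chained into 1 closed loop(s), length Σ = 13.722029

segments=18 loops=1 length=13.722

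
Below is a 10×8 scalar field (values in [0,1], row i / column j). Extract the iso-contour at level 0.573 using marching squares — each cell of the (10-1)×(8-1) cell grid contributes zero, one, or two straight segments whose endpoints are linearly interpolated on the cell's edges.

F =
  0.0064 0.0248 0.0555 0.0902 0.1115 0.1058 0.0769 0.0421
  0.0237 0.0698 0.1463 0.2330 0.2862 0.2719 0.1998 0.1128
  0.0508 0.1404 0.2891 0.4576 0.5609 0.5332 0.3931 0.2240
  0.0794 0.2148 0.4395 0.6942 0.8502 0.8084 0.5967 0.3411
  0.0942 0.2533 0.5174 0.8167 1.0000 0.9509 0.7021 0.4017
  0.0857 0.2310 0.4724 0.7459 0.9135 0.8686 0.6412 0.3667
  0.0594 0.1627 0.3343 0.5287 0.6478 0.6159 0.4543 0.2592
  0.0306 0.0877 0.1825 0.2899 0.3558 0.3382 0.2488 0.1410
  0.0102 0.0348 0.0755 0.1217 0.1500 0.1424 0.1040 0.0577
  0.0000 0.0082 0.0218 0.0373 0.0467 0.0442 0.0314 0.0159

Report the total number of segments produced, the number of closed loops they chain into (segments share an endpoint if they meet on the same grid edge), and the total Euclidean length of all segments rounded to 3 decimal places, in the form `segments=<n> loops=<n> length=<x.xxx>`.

cell (2,2): code 0100 → (2.488,3.000)–(3.000,2.524)
cell (2,3): code 1100 → (2.042,4.000)–(2.488,3.000)
cell (2,4): code 1100 → (2.145,5.000)–(2.042,4.000)
cell (2,5): code 1100 → (2.884,6.000)–(2.145,5.000)
cell (2,6): code 1000 → (3.000,6.093)–(2.884,6.000)
cell (3,2): code 0110 → (3.000,2.524)–(4.000,2.186)
cell (3,6): code 1001 → (4.000,6.430)–(3.000,6.093)
cell (4,2): code 0110 → (4.000,2.186)–(5.000,2.368)
cell (4,6): code 1001 → (5.000,6.248)–(4.000,6.430)
cell (5,2): code 0010 → (5.000,2.368)–(5.796,3.000)
cell (5,3): code 0111 → (5.796,3.000)–(6.000,3.372)
cell (5,5): code 1011 → (6.000,5.265)–(5.365,6.000)
cell (5,6): code 0001 → (5.365,6.000)–(5.000,6.248)
cell (6,3): code 0010 → (6.000,3.372)–(6.256,4.000)
cell (6,4): code 0011 → (6.256,4.000)–(6.154,5.000)
cell (6,5): code 0001 → (6.154,5.000)–(6.000,5.265)
total: 16 segments, chained into 1 closed loop(s), length Σ = 13.179095

segments=16 loops=1 length=13.179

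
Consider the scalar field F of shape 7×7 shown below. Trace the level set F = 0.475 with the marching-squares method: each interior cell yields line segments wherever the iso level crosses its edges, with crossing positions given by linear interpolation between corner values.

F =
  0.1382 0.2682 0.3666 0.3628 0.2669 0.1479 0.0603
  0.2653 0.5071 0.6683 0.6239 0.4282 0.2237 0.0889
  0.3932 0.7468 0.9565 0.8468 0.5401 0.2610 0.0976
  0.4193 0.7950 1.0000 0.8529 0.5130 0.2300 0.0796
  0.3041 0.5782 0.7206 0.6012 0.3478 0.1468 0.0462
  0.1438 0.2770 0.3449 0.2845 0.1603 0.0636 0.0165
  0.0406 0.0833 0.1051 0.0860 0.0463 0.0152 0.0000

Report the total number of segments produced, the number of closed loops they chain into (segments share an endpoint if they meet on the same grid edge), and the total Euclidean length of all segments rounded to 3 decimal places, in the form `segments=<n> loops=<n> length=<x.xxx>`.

cell (0,0): code 0100 → (0.866,1.000)–(1.000,0.867)
cell (0,1): code 1100 → (0.359,2.000)–(0.866,1.000)
cell (0,2): code 1100 → (0.430,3.000)–(0.359,2.000)
cell (0,3): code 1000 → (1.000,3.761)–(0.430,3.000)
cell (1,0): code 0110 → (1.000,0.867)–(2.000,0.231)
cell (1,3): code 1101 → (1.418,4.000)–(1.000,3.761)
cell (1,4): code 1000 → (2.000,4.233)–(1.418,4.000)
cell (2,0): code 0110 → (2.000,0.231)–(3.000,0.148)
cell (2,4): code 1001 → (3.000,4.134)–(2.000,4.233)
cell (3,0): code 0110 → (3.000,0.148)–(4.000,0.623)
cell (3,3): code 1011 → (4.000,3.498)–(3.230,4.000)
cell (3,4): code 0001 → (3.230,4.000)–(3.000,4.134)
cell (4,0): code 0010 → (4.000,0.623)–(4.343,1.000)
cell (4,1): code 0011 → (4.343,1.000)–(4.654,2.000)
cell (4,2): code 0011 → (4.654,2.000)–(4.398,3.000)
cell (4,3): code 0001 → (4.398,3.000)–(4.000,3.498)
total: 16 segments, chained into 1 closed loop(s), length Σ = 13.083958

segments=16 loops=1 length=13.084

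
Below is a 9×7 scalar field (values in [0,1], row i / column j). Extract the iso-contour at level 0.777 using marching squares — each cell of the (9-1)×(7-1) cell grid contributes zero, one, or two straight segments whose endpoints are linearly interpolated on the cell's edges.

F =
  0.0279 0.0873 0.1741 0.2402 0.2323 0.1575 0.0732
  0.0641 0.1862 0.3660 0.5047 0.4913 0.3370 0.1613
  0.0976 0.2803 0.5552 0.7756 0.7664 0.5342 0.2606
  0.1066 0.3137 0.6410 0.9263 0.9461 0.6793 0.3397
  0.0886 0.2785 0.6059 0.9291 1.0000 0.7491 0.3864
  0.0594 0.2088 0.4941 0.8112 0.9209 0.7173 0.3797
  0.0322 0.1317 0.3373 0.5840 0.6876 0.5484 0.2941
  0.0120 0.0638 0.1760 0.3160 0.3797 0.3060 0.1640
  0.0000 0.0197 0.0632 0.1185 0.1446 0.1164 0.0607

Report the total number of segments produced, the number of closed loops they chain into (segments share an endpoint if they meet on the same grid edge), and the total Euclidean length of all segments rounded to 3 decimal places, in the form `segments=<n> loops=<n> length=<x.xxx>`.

cell (2,2): code 0100 → (2.009,3.000)–(3.000,2.477)
cell (2,3): code 1100 → (2.059,4.000)–(2.009,3.000)
cell (2,4): code 1000 → (3.000,4.634)–(2.059,4.000)
cell (3,2): code 0110 → (3.000,2.477)–(4.000,2.529)
cell (3,4): code 1001 → (4.000,4.889)–(3.000,4.634)
cell (4,2): code 0110 → (4.000,2.529)–(5.000,2.892)
cell (4,4): code 1001 → (5.000,4.707)–(4.000,4.889)
cell (5,2): code 0010 → (5.000,2.892)–(5.151,3.000)
cell (5,3): code 0011 → (5.151,3.000)–(5.617,4.000)
cell (5,4): code 0001 → (5.617,4.000)–(5.000,4.707)
total: 10 segments, chained into 1 closed loop(s), length Σ = 9.596412

segments=10 loops=1 length=9.596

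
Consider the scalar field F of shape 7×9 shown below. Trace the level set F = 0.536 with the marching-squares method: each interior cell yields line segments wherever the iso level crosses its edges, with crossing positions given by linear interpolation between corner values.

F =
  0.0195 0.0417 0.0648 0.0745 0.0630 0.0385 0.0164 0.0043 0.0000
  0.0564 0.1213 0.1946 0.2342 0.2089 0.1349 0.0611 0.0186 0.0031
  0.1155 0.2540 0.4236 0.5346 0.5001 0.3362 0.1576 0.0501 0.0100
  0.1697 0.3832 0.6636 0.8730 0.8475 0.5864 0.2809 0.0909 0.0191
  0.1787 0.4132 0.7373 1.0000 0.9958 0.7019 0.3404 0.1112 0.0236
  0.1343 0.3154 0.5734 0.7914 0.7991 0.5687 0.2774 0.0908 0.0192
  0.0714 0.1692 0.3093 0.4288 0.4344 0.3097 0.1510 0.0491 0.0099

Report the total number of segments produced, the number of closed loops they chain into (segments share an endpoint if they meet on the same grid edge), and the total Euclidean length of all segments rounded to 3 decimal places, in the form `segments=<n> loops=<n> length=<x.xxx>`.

segments=14 loops=1 length=12.190

cell (2,1): code 0100 → (2.468,2.000)–(3.000,1.545)
cell (2,2): code 1100 → (2.004,3.000)–(2.468,2.000)
cell (2,3): code 1100 → (2.103,4.000)–(2.004,3.000)
cell (2,4): code 1100 → (2.799,5.000)–(2.103,4.000)
cell (2,5): code 1000 → (3.000,5.165)–(2.799,5.000)
cell (3,1): code 0110 → (3.000,1.545)–(4.000,1.379)
cell (3,5): code 1001 → (4.000,5.459)–(3.000,5.165)
cell (4,1): code 0110 → (4.000,1.379)–(5.000,1.855)
cell (4,5): code 1001 → (5.000,5.112)–(4.000,5.459)
cell (5,1): code 0010 → (5.000,1.855)–(5.142,2.000)
cell (5,2): code 0011 → (5.142,2.000)–(5.704,3.000)
cell (5,3): code 0011 → (5.704,3.000)–(5.721,4.000)
cell (5,4): code 0011 → (5.721,4.000)–(5.126,5.000)
cell (5,5): code 0001 → (5.126,5.000)–(5.000,5.112)
total: 14 segments, chained into 1 closed loop(s), length Σ = 12.190383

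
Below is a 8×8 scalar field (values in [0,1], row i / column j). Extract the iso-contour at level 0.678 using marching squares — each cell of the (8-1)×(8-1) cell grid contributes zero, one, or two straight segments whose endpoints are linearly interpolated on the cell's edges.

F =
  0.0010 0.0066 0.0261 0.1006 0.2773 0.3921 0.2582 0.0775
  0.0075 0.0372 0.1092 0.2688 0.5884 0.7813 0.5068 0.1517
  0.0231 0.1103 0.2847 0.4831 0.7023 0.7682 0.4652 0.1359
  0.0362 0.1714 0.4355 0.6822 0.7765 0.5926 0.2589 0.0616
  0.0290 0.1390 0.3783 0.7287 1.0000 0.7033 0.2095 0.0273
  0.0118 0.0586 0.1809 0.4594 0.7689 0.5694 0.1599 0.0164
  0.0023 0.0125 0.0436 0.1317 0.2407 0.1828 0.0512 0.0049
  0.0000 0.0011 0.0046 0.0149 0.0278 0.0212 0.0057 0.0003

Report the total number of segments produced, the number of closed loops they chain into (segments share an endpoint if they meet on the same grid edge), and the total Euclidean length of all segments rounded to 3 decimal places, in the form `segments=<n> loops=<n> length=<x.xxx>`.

cell (0,4): code 0100 → (0.735,5.000)–(1.000,4.464)
cell (0,5): code 1000 → (1.000,5.376)–(0.735,5.000)
cell (1,3): code 0100 → (1.787,4.000)–(2.000,3.889)
cell (1,4): code 1110 → (1.000,4.464)–(1.787,4.000)
cell (1,5): code 1001 → (2.000,5.298)–(1.000,5.376)
cell (2,2): code 0100 → (2.979,3.000)–(3.000,2.983)
cell (2,3): code 1110 → (2.000,3.889)–(2.979,3.000)
cell (2,4): code 1011 → (3.000,4.536)–(2.514,5.000)
cell (2,5): code 0001 → (2.514,5.000)–(2.000,5.298)
cell (3,2): code 0110 → (3.000,2.983)–(4.000,2.855)
cell (3,4): code 1101 → (3.771,5.000)–(3.000,4.536)
cell (3,5): code 1000 → (4.000,5.051)–(3.771,5.000)
cell (4,2): code 0010 → (4.000,2.855)–(4.188,3.000)
cell (4,3): code 0111 → (4.188,3.000)–(5.000,3.706)
cell (4,4): code 1011 → (5.000,4.456)–(4.189,5.000)
cell (4,5): code 0001 → (4.189,5.000)–(4.000,5.051)
cell (5,3): code 0010 → (5.000,3.706)–(5.172,4.000)
cell (5,4): code 0001 → (5.172,4.000)–(5.000,4.456)
total: 18 segments, chained into 1 closed loop(s), length Σ = 11.287166

segments=18 loops=1 length=11.287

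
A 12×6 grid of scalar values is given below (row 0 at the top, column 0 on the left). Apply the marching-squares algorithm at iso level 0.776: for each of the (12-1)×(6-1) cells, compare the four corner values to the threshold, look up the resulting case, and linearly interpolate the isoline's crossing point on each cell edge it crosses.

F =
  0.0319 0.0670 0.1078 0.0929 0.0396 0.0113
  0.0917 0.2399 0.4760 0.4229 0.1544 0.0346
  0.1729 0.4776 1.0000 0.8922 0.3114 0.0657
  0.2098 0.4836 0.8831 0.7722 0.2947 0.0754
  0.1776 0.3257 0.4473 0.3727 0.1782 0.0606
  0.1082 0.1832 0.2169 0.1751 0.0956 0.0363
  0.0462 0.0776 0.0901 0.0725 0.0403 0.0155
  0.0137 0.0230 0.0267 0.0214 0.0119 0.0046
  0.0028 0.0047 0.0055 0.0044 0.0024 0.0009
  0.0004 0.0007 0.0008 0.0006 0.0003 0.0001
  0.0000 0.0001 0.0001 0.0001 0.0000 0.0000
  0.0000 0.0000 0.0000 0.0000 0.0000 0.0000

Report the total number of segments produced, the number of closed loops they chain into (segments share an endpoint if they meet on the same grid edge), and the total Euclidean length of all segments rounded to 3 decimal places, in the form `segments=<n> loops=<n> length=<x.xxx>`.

cell (1,1): code 0100 → (1.573,2.000)–(2.000,1.571)
cell (1,2): code 1100 → (1.752,3.000)–(1.573,2.000)
cell (1,3): code 1000 → (2.000,3.200)–(1.752,3.000)
cell (2,1): code 0110 → (2.000,1.571)–(3.000,1.732)
cell (2,2): code 1011 → (3.000,2.966)–(2.968,3.000)
cell (2,3): code 0001 → (2.968,3.000)–(2.000,3.200)
cell (3,1): code 0010 → (3.000,1.732)–(3.246,2.000)
cell (3,2): code 0001 → (3.246,2.000)–(3.000,2.966)
total: 8 segments, chained into 1 closed loop(s), length Σ = 5.348326

segments=8 loops=1 length=5.348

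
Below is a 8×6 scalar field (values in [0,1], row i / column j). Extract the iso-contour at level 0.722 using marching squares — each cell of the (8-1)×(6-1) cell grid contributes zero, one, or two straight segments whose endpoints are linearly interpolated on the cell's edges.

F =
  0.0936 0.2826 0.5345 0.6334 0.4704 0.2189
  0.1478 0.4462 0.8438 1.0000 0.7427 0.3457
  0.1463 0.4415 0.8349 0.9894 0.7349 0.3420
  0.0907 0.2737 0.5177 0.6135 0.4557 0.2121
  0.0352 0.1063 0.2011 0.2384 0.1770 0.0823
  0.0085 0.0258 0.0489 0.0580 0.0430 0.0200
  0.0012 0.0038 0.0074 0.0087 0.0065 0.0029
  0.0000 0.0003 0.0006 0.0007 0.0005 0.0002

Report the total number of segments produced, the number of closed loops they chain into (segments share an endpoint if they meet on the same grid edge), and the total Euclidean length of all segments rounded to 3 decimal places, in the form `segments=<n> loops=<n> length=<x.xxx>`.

cell (0,1): code 0100 → (0.606,2.000)–(1.000,1.694)
cell (0,2): code 1100 → (0.242,3.000)–(0.606,2.000)
cell (0,3): code 1100 → (0.924,4.000)–(0.242,3.000)
cell (0,4): code 1000 → (1.000,4.052)–(0.924,4.000)
cell (1,1): code 0110 → (1.000,1.694)–(2.000,1.713)
cell (1,4): code 1001 → (2.000,4.033)–(1.000,4.052)
cell (2,1): code 0010 → (2.000,1.713)–(2.356,2.000)
cell (2,2): code 0011 → (2.356,2.000)–(2.711,3.000)
cell (2,3): code 0011 → (2.711,3.000)–(2.046,4.000)
cell (2,4): code 0001 → (2.046,4.000)–(2.000,4.033)
total: 10 segments, chained into 1 closed loop(s), length Σ = 7.642627

segments=10 loops=1 length=7.643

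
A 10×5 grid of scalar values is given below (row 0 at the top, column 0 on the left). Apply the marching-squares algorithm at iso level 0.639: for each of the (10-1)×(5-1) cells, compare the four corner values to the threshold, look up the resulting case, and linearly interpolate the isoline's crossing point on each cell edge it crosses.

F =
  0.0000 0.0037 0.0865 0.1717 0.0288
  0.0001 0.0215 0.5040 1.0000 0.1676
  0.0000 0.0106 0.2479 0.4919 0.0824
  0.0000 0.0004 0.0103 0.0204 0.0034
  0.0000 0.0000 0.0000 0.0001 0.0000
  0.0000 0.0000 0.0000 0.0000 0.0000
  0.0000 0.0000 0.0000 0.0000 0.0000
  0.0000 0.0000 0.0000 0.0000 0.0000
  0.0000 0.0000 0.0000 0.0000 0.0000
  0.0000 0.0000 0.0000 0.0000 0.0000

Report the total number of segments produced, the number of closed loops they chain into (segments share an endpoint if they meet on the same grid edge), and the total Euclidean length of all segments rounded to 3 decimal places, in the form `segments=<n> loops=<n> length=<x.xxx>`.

cell (0,2): code 0100 → (0.564,3.000)–(1.000,2.272)
cell (0,3): code 1000 → (1.000,3.434)–(0.564,3.000)
cell (1,2): code 0010 → (1.000,2.272)–(1.710,3.000)
cell (1,3): code 0001 → (1.710,3.000)–(1.000,3.434)
total: 4 segments, chained into 1 closed loop(s), length Σ = 3.312689

segments=4 loops=1 length=3.313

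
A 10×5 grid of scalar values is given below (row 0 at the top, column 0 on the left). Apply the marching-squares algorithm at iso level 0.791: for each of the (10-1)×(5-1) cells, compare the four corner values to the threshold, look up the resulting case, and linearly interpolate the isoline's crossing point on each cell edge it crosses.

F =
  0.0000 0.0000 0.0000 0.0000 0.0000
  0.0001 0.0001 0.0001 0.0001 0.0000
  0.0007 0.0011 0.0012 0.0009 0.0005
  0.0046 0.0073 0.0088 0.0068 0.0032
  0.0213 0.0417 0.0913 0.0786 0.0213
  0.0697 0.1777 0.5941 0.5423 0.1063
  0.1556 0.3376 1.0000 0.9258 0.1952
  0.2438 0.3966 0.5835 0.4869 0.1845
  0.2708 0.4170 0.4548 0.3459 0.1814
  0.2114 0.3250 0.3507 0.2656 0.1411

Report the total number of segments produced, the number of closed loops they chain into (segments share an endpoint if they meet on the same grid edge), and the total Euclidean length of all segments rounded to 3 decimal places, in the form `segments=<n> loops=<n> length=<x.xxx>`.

segments=6 loops=1 length=3.984

cell (5,1): code 0100 → (5.485,2.000)–(6.000,1.684)
cell (5,2): code 1100 → (5.649,3.000)–(5.485,2.000)
cell (5,3): code 1000 → (6.000,3.185)–(5.649,3.000)
cell (6,1): code 0010 → (6.000,1.684)–(6.502,2.000)
cell (6,2): code 0011 → (6.502,2.000)–(6.307,3.000)
cell (6,3): code 0001 → (6.307,3.000)–(6.000,3.185)
total: 6 segments, chained into 1 closed loop(s), length Σ = 3.983947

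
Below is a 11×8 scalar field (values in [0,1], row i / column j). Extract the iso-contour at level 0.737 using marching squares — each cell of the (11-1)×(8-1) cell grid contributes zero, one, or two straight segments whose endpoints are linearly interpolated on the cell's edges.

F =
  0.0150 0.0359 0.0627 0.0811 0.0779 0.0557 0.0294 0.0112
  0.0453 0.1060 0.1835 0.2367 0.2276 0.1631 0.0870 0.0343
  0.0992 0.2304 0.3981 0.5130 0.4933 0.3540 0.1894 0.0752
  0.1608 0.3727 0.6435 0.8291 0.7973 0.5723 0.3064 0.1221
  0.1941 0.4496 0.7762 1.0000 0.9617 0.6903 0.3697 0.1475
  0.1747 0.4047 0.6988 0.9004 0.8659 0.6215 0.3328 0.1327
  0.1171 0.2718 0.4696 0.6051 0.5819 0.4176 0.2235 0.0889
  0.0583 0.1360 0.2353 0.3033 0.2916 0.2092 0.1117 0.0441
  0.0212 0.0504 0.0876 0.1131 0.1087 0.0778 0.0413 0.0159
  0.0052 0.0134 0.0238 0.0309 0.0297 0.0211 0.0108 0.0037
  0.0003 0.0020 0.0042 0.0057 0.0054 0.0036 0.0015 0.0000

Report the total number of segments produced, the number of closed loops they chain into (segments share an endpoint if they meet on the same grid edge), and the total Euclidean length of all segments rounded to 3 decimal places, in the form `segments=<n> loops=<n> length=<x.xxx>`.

segments=12 loops=1 length=9.020

cell (2,2): code 0100 → (2.709,3.000)–(3.000,2.504)
cell (2,3): code 1100 → (2.802,4.000)–(2.709,3.000)
cell (2,4): code 1000 → (3.000,4.268)–(2.802,4.000)
cell (3,1): code 0100 → (3.705,2.000)–(4.000,1.880)
cell (3,2): code 1110 → (3.000,2.504)–(3.705,2.000)
cell (3,4): code 1001 → (4.000,4.828)–(3.000,4.268)
cell (4,1): code 0010 → (4.000,1.880)–(4.506,2.000)
cell (4,2): code 0111 → (4.506,2.000)–(5.000,2.189)
cell (4,4): code 1001 → (5.000,4.527)–(4.000,4.828)
cell (5,2): code 0010 → (5.000,2.189)–(5.553,3.000)
cell (5,3): code 0011 → (5.553,3.000)–(5.454,4.000)
cell (5,4): code 0001 → (5.454,4.000)–(5.000,4.527)
total: 12 segments, chained into 1 closed loop(s), length Σ = 9.019761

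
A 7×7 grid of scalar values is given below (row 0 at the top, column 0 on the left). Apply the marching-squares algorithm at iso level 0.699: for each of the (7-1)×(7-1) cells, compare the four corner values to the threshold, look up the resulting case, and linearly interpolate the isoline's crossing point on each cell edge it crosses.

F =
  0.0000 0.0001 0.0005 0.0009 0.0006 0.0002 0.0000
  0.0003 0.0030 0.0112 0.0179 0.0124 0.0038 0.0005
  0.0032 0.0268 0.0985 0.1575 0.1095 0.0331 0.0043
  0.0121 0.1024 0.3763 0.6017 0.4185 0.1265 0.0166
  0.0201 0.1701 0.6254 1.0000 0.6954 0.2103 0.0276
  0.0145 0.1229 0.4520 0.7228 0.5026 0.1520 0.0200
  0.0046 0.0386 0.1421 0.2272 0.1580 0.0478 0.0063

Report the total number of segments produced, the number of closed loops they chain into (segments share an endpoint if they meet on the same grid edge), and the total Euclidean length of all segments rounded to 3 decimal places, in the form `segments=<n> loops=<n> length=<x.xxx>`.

segments=6 loops=1 length=5.127

cell (3,2): code 0100 → (3.244,3.000)–(4.000,2.196)
cell (3,3): code 1000 → (4.000,3.988)–(3.244,3.000)
cell (4,2): code 0110 → (4.000,2.196)–(5.000,2.912)
cell (4,3): code 1001 → (5.000,3.108)–(4.000,3.988)
cell (5,2): code 0010 → (5.000,2.912)–(5.048,3.000)
cell (5,3): code 0001 → (5.048,3.000)–(5.000,3.108)
total: 6 segments, chained into 1 closed loop(s), length Σ = 5.127334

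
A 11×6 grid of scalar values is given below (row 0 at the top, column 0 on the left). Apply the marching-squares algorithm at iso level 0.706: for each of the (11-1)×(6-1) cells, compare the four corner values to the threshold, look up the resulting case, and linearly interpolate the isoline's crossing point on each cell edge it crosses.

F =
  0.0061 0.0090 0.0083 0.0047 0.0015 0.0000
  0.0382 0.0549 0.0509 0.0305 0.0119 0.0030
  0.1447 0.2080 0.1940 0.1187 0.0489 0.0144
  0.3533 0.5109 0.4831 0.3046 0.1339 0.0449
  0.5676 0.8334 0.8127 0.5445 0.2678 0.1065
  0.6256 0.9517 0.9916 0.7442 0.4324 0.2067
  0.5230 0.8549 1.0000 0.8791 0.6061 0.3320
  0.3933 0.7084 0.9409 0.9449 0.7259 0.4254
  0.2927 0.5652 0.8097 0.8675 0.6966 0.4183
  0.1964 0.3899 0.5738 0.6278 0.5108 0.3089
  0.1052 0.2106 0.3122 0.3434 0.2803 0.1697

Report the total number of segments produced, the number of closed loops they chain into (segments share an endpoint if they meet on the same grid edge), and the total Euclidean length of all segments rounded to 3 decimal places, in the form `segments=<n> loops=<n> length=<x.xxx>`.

segments=18 loops=1 length=13.724

cell (3,0): code 0100 → (3.605,1.000)–(4.000,0.521)
cell (3,1): code 1100 → (3.676,2.000)–(3.605,1.000)
cell (3,2): code 1000 → (4.000,2.398)–(3.676,2.000)
cell (4,0): code 0110 → (4.000,0.521)–(5.000,0.247)
cell (4,2): code 1101 → (4.809,3.000)–(4.000,2.398)
cell (4,3): code 1000 → (5.000,3.123)–(4.809,3.000)
cell (5,0): code 0110 → (5.000,0.247)–(6.000,0.551)
cell (5,3): code 1001 → (6.000,3.634)–(5.000,3.123)
cell (6,0): code 0110 → (6.000,0.551)–(7.000,0.992)
cell (6,3): code 1101 → (6.834,4.000)–(6.000,3.634)
cell (6,4): code 1000 → (7.000,4.066)–(6.834,4.000)
cell (7,0): code 0010 → (7.000,0.992)–(7.017,1.000)
cell (7,1): code 0111 → (7.017,1.000)–(8.000,1.576)
cell (7,3): code 1011 → (8.000,3.945)–(7.679,4.000)
cell (7,4): code 0001 → (7.679,4.000)–(7.000,4.066)
cell (8,1): code 0010 → (8.000,1.576)–(8.440,2.000)
cell (8,2): code 0011 → (8.440,2.000)–(8.674,3.000)
cell (8,3): code 0001 → (8.674,3.000)–(8.000,3.945)
total: 18 segments, chained into 1 closed loop(s), length Σ = 13.724232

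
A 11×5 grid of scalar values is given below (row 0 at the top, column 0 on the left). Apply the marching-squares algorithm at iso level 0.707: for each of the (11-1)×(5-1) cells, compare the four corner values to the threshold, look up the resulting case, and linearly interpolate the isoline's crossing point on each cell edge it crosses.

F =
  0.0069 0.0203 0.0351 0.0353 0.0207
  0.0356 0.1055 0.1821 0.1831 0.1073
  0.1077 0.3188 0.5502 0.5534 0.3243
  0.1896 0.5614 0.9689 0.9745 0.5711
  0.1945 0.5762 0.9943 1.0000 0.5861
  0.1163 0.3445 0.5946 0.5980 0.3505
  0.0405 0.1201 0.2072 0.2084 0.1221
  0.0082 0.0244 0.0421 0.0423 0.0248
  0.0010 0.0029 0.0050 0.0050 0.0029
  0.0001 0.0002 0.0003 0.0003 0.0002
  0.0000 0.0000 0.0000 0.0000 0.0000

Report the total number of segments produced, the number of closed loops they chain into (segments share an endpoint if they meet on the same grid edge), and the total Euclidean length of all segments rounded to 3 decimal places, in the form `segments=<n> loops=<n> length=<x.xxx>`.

segments=8 loops=1 length=7.828

cell (2,1): code 0100 → (2.374,2.000)–(3.000,1.357)
cell (2,2): code 1100 → (2.365,3.000)–(2.374,2.000)
cell (2,3): code 1000 → (3.000,3.663)–(2.365,3.000)
cell (3,1): code 0110 → (3.000,1.357)–(4.000,1.313)
cell (3,3): code 1001 → (4.000,3.708)–(3.000,3.663)
cell (4,1): code 0010 → (4.000,1.313)–(4.719,2.000)
cell (4,2): code 0011 → (4.719,2.000)–(4.729,3.000)
cell (4,3): code 0001 → (4.729,3.000)–(4.000,3.708)
total: 8 segments, chained into 1 closed loop(s), length Σ = 7.827668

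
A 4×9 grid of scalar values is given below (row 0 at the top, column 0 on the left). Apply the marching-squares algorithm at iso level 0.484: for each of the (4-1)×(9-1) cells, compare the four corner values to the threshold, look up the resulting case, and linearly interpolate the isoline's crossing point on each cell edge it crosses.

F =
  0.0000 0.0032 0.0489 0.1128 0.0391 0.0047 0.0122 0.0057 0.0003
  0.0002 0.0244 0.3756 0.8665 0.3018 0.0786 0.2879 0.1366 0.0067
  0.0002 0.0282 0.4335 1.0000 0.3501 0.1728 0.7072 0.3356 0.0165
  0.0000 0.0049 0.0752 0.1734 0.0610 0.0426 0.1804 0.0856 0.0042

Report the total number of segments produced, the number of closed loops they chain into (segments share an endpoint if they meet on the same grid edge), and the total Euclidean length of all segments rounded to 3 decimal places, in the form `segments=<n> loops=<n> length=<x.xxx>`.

segments=10 loops=2 length=8.715

cell (0,2): code 0100 → (0.493,3.000)–(1.000,2.221)
cell (0,3): code 1000 → (1.000,3.677)–(0.493,3.000)
cell (1,2): code 0110 → (1.000,2.221)–(2.000,2.089)
cell (1,3): code 1001 → (2.000,3.794)–(1.000,3.677)
cell (1,5): code 0100 → (1.468,6.000)–(2.000,5.582)
cell (1,6): code 1000 → (2.000,6.601)–(1.468,6.000)
cell (2,2): code 0010 → (2.000,2.089)–(2.624,3.000)
cell (2,3): code 0001 → (2.624,3.000)–(2.000,3.794)
cell (2,5): code 0010 → (2.000,5.582)–(2.424,6.000)
cell (2,6): code 0001 → (2.424,6.000)–(2.000,6.601)
total: 10 segments, chained into 2 closed loop(s), length Σ = 8.715066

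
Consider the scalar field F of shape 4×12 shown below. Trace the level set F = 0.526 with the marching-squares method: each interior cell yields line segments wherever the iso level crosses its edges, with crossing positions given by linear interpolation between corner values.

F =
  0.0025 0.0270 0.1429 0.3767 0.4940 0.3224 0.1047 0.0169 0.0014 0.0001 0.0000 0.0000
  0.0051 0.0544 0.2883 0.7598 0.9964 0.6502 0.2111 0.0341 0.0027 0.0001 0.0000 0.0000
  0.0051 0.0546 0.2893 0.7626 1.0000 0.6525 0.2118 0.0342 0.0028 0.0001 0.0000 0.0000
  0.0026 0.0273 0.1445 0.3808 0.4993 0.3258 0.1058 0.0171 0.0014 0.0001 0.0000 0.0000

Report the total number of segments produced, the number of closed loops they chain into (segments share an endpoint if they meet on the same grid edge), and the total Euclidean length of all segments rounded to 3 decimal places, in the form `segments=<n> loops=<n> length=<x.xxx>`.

segments=10 loops=1 length=8.932

cell (0,2): code 0100 → (0.390,3.000)–(1.000,2.504)
cell (0,3): code 1100 → (0.064,4.000)–(0.390,3.000)
cell (0,4): code 1100 → (0.621,5.000)–(0.064,4.000)
cell (0,5): code 1000 → (1.000,5.283)–(0.621,5.000)
cell (1,2): code 0110 → (1.000,2.504)–(2.000,2.500)
cell (1,5): code 1001 → (2.000,5.287)–(1.000,5.283)
cell (2,2): code 0010 → (2.000,2.500)–(2.620,3.000)
cell (2,3): code 0011 → (2.620,3.000)–(2.947,4.000)
cell (2,4): code 0011 → (2.947,4.000)–(2.387,5.000)
cell (2,5): code 0001 → (2.387,5.000)–(2.000,5.287)
total: 10 segments, chained into 1 closed loop(s), length Σ = 8.931998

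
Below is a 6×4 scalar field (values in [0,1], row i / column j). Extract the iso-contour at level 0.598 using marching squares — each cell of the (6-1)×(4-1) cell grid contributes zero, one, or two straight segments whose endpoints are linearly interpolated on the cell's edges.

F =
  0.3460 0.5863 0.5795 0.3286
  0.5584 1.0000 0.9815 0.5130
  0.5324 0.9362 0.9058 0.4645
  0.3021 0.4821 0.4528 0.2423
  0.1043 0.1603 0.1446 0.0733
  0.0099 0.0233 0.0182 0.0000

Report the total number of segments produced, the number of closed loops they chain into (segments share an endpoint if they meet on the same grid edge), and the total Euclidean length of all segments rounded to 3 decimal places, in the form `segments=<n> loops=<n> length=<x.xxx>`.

segments=8 loops=1 length=8.695

cell (0,0): code 0100 → (0.028,1.000)–(1.000,0.090)
cell (0,1): code 1100 → (0.046,2.000)–(0.028,1.000)
cell (0,2): code 1000 → (1.000,2.819)–(0.046,2.000)
cell (1,0): code 0110 → (1.000,0.090)–(2.000,0.162)
cell (1,2): code 1001 → (2.000,2.697)–(1.000,2.819)
cell (2,0): code 0010 → (2.000,0.162)–(2.745,1.000)
cell (2,1): code 0011 → (2.745,1.000)–(2.679,2.000)
cell (2,2): code 0001 → (2.679,2.000)–(2.000,2.697)
total: 8 segments, chained into 1 closed loop(s), length Σ = 8.695308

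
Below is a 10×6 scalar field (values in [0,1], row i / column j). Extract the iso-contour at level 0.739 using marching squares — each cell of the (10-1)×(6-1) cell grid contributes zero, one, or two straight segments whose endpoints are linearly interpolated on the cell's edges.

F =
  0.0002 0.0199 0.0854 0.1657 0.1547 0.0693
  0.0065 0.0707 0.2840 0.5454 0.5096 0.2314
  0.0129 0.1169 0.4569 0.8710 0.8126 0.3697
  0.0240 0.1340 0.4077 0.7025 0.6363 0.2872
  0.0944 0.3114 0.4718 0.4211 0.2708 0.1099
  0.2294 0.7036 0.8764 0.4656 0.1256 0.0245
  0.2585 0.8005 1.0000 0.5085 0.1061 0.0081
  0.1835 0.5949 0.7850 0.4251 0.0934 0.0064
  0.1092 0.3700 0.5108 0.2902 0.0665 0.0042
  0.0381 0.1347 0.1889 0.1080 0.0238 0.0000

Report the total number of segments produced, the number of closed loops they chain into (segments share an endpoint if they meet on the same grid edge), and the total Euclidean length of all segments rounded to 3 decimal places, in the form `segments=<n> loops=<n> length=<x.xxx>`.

segments=16 loops=2 length=10.543

cell (1,2): code 0100 → (1.595,3.000)–(2.000,2.681)
cell (1,3): code 1100 → (1.757,4.000)–(1.595,3.000)
cell (1,4): code 1000 → (2.000,4.166)–(1.757,4.000)
cell (2,2): code 0010 → (2.000,2.681)–(2.783,3.000)
cell (2,3): code 0011 → (2.783,3.000)–(2.417,4.000)
cell (2,4): code 0001 → (2.417,4.000)–(2.000,4.166)
cell (4,1): code 0100 → (4.660,2.000)–(5.000,1.205)
cell (4,2): code 1000 → (5.000,2.334)–(4.660,2.000)
cell (5,0): code 0100 → (5.365,1.000)–(6.000,0.887)
cell (5,1): code 1110 → (5.000,1.205)–(5.365,1.000)
cell (5,2): code 1001 → (6.000,2.531)–(5.000,2.334)
cell (6,0): code 0010 → (6.000,0.887)–(6.299,1.000)
cell (6,1): code 0111 → (6.299,1.000)–(7.000,1.758)
cell (6,2): code 1001 → (7.000,2.128)–(6.000,2.531)
cell (7,1): code 0010 → (7.000,1.758)–(7.168,2.000)
cell (7,2): code 0001 → (7.168,2.000)–(7.000,2.128)
total: 16 segments, chained into 2 closed loop(s), length Σ = 10.542943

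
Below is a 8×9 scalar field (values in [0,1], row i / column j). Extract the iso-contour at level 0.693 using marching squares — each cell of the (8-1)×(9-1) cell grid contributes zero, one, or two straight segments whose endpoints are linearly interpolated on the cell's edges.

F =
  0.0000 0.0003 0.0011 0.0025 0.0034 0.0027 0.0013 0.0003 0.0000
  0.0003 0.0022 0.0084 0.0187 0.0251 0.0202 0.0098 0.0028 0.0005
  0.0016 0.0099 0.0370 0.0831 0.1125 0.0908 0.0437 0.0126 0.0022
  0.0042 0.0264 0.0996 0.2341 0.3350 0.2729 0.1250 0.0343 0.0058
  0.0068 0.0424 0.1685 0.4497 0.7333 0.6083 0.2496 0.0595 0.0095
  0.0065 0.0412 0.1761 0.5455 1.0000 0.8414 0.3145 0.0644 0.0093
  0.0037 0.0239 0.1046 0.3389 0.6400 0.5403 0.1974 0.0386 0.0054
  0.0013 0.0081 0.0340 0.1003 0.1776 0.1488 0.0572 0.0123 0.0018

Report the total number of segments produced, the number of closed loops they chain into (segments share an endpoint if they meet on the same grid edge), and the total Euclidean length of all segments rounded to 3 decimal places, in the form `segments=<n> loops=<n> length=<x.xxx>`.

segments=8 loops=1 length=5.829

cell (3,3): code 0100 → (3.899,4.000)–(4.000,3.858)
cell (3,4): code 1000 → (4.000,4.322)–(3.899,4.000)
cell (4,3): code 0110 → (4.000,3.858)–(5.000,3.325)
cell (4,4): code 1101 → (4.363,5.000)–(4.000,4.322)
cell (4,5): code 1000 → (5.000,5.282)–(4.363,5.000)
cell (5,3): code 0010 → (5.000,3.325)–(5.853,4.000)
cell (5,4): code 0011 → (5.853,4.000)–(5.493,5.000)
cell (5,5): code 0001 → (5.493,5.000)–(5.000,5.282)
total: 8 segments, chained into 1 closed loop(s), length Σ = 5.829067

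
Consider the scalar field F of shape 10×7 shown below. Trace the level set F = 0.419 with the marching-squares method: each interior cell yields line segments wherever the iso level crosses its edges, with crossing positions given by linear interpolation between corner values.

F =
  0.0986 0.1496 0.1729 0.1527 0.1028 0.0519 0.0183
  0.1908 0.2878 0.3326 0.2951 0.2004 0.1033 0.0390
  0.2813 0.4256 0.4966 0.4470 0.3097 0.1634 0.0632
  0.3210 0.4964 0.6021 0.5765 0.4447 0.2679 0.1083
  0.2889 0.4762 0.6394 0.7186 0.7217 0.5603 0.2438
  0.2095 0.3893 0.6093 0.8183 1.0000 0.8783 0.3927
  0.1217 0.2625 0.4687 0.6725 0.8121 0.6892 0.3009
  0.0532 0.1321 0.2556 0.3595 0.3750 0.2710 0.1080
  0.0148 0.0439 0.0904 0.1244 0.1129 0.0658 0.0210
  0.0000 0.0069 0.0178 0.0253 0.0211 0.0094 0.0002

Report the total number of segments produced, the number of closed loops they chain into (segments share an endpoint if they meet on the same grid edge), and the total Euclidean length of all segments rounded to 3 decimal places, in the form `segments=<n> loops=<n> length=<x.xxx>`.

segments=20 loops=1 length=16.480

cell (1,0): code 0100 → (1.952,1.000)–(2.000,0.954)
cell (1,1): code 1100 → (1.527,2.000)–(1.952,1.000)
cell (1,2): code 1100 → (1.816,3.000)–(1.527,2.000)
cell (1,3): code 1000 → (2.000,3.204)–(1.816,3.000)
cell (2,0): code 0110 → (2.000,0.954)–(3.000,0.559)
cell (2,3): code 1101 → (2.810,4.000)–(2.000,3.204)
cell (2,4): code 1000 → (3.000,4.145)–(2.810,4.000)
cell (3,0): code 0110 → (3.000,0.559)–(4.000,0.695)
cell (3,4): code 1101 → (3.517,5.000)–(3.000,4.145)
cell (3,5): code 1000 → (4.000,5.446)–(3.517,5.000)
cell (4,0): code 0010 → (4.000,0.695)–(4.658,1.000)
cell (4,1): code 0111 → (4.658,1.000)–(5.000,1.135)
cell (4,5): code 1001 → (5.000,5.946)–(4.000,5.446)
cell (5,1): code 0110 → (5.000,1.135)–(6.000,1.759)
cell (5,5): code 1001 → (6.000,5.696)–(5.000,5.946)
cell (6,1): code 0010 → (6.000,1.759)–(6.233,2.000)
cell (6,2): code 0011 → (6.233,2.000)–(6.810,3.000)
cell (6,3): code 0011 → (6.810,3.000)–(6.899,4.000)
cell (6,4): code 0011 → (6.899,4.000)–(6.646,5.000)
cell (6,5): code 0001 → (6.646,5.000)–(6.000,5.696)
total: 20 segments, chained into 1 closed loop(s), length Σ = 16.480037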